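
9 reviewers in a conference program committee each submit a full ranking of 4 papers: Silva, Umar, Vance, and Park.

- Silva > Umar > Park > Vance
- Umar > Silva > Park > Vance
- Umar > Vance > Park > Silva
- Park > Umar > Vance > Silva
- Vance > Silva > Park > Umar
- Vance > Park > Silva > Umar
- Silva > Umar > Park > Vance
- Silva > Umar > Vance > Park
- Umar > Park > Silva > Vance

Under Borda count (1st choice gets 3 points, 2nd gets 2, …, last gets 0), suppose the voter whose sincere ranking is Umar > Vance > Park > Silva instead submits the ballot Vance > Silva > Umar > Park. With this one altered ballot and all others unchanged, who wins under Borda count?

Silva

Borda totals with the altered ballot: Silva 17, Umar 15, Vance 11, Park 11.
The switch changes the winner from Umar to Silva.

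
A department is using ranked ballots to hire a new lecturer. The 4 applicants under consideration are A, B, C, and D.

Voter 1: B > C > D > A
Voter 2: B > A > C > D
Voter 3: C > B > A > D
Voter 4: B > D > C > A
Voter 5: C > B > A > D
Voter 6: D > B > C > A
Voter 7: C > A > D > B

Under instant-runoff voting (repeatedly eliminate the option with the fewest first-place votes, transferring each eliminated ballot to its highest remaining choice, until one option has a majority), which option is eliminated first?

A

Round 1: B 3, C 3, D 1, A 0. A has the fewest and is eliminated.
Round 2: B 3, C 3, D 1. D has the fewest and is eliminated.
Round 3: B 4, C 3. B has a majority.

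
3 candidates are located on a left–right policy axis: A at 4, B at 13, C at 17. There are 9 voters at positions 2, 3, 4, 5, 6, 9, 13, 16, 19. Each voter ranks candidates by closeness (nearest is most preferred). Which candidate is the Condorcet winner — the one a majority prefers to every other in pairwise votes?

A

With single-peaked preferences on a line, the Condorcet winner is the candidate closest to the median voter.
The median voter (position 6) is closest to A at 4.
Check: A vs C — voters closer to A: 6 of 9.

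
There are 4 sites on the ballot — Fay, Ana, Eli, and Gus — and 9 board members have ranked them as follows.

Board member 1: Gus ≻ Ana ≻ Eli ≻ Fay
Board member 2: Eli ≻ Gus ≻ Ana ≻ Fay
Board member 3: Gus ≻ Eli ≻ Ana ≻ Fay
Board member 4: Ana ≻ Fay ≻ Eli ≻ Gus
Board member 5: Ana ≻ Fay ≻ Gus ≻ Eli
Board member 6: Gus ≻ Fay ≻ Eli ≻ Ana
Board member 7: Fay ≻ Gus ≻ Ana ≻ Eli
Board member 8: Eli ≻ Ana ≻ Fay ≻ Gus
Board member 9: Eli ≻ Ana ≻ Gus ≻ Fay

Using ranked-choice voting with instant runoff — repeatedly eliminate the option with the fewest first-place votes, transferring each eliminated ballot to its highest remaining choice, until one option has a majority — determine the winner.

Round 1: Eli 3, Gus 3, Ana 2, Fay 1. Fay has the fewest and is eliminated.
Round 2: Gus 4, Eli 3, Ana 2. Ana has the fewest and is eliminated.
Round 3: Gus 5, Eli 4. Gus has a majority.

Gus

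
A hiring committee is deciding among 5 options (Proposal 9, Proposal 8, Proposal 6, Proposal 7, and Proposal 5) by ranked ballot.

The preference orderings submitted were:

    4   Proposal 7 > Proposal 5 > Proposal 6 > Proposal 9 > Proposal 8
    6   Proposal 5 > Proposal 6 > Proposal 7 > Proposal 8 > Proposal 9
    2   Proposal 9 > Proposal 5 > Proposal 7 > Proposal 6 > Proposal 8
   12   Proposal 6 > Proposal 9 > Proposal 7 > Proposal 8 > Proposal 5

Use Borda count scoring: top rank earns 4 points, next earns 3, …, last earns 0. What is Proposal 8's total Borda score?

18

Borda scores:
  Proposal 9: 4·1 + 6·0 + 2·4 + 12·3 = 48
  Proposal 8: 4·0 + 6·1 + 2·0 + 12·1 = 18
  Proposal 6: 4·2 + 6·3 + 2·1 + 12·4 = 76
  Proposal 7: 4·4 + 6·2 + 2·2 + 12·2 = 56
  Proposal 5: 4·3 + 6·4 + 2·3 + 12·0 = 42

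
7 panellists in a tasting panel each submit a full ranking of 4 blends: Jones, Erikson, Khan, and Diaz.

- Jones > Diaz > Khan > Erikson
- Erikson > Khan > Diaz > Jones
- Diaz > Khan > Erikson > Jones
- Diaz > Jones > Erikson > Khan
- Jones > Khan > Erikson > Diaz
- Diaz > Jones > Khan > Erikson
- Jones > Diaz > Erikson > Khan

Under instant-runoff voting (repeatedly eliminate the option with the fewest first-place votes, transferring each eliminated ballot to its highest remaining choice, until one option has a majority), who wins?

Round 1: Jones 3, Diaz 3, Erikson 1, Khan 0. Khan has the fewest and is eliminated.
Round 2: Jones 3, Diaz 3, Erikson 1. Erikson has the fewest and is eliminated.
Round 3: Diaz 4, Jones 3. Diaz has a majority.

Diaz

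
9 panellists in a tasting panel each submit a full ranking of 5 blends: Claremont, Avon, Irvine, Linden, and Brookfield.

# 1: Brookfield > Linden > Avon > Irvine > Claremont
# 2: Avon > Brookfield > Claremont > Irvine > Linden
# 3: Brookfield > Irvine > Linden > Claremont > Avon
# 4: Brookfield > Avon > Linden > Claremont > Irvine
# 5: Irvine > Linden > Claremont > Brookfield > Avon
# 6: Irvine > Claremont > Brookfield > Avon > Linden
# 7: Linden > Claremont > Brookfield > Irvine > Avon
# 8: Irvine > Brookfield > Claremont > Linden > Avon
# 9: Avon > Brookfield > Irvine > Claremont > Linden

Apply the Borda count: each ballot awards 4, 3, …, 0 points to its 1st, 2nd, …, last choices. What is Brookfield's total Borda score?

26

Borda scores:
  Claremont: 0 + 2 + 1 + 1 + 2 + 3 + 3 + 2 + 1 = 15
  Avon: 2 + 4 + 0 + 3 + 0 + 1 + 0 + 0 + 4 = 14
  Irvine: 1 + 1 + 3 + 0 + 4 + 4 + 1 + 4 + 2 = 20
  Linden: 3 + 0 + 2 + 2 + 3 + 0 + 4 + 1 + 0 = 15
  Brookfield: 4 + 3 + 4 + 4 + 1 + 2 + 2 + 3 + 3 = 26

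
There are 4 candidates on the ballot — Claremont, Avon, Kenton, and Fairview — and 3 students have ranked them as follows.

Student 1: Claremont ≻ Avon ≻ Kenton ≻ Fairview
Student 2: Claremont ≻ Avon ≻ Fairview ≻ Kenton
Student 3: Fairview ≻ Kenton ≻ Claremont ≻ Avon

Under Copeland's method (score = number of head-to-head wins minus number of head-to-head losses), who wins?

Pairwise results:
  Claremont vs Avon: Claremont wins 3–0.
  Claremont vs Kenton: Claremont wins 2–1.
  Claremont vs Fairview: Claremont wins 2–1.
  Avon vs Kenton: Avon wins 2–1.
  Avon vs Fairview: Avon wins 2–1.
  Kenton vs Fairview: Fairview wins 2–1.
Copeland scores (wins − losses):
  Claremont: 3 − 0 = 3
  Avon: 2 − 1 = 1
  Kenton: 0 − 3 = -3
  Fairview: 1 − 2 = -1
Claremont has the best Copeland score.

Claremont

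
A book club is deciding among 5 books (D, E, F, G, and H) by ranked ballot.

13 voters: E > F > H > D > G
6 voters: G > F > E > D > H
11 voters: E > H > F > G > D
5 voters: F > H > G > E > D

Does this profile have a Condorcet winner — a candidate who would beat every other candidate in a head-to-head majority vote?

Head-to-head results (35 voters total):
D vs E: E wins 35–0.
D vs F: F wins 35–0.
D vs G: G wins 22–13.
D vs H: H wins 29–6.
E vs F: E wins 24–11.
E vs G: E wins 24–11.
E vs H: E wins 30–5.
F vs G: F wins 29–6.
F vs H: F wins 24–11.
G vs H: H wins 29–6.
E beats each rival — D (35–0), F (24–11), G (24–11), H (30–5) — so E is the Condorcet winner.

Yes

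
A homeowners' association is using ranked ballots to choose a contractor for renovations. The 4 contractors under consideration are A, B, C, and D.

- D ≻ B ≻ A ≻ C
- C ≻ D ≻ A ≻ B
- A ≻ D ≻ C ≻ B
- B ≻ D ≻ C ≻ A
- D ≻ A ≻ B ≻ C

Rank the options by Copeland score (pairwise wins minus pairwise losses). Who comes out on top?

Pairwise results:
  A vs B: A wins 3–2.
  A vs C: A wins 3–2.
  A vs D: D wins 4–1.
  B vs C: B wins 3–2.
  B vs D: D wins 4–1.
  C vs D: D wins 4–1.
Copeland scores (wins − losses):
  A: 2 − 1 = 1
  B: 1 − 2 = -1
  C: 0 − 3 = -3
  D: 3 − 0 = 3
D has the best Copeland score.

D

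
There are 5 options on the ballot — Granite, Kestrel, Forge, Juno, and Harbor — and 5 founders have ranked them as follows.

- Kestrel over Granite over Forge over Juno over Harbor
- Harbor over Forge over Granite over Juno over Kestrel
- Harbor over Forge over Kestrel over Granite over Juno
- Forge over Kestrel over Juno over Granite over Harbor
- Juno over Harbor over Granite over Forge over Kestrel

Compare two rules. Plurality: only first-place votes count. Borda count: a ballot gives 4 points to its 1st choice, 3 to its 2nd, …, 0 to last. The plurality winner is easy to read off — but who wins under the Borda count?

Plurality first-place counts: Granite 0, Kestrel 1, Forge 1, Juno 1, Harbor 2 → Harbor.
Borda totals: Granite 9, Kestrel 9, Forge 13, Juno 8, Harbor 11 → Forge.

Forge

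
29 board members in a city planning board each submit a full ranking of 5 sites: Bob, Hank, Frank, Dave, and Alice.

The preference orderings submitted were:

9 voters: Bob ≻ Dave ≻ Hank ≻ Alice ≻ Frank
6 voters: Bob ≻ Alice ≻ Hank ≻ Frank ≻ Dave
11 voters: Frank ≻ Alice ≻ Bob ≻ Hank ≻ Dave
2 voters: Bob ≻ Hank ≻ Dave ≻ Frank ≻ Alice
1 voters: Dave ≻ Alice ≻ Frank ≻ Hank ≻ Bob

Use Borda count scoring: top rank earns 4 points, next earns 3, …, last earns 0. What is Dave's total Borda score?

35

Borda scores:
  Bob: 9·4 + 6·4 + 11·2 + 2·4 + 0 = 90
  Hank: 9·2 + 6·2 + 11·1 + 2·3 + 1 = 48
  Frank: 9·0 + 6·1 + 11·4 + 2·1 + 2 = 54
  Dave: 9·3 + 6·0 + 11·0 + 2·2 + 4 = 35
  Alice: 9·1 + 6·3 + 11·3 + 2·0 + 3 = 63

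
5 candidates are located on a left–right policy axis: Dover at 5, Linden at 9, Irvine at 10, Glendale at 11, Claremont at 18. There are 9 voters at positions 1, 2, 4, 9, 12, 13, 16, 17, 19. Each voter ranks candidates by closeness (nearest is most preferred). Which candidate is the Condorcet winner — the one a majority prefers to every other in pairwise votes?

With single-peaked preferences on a line, the Condorcet winner is the candidate closest to the median voter.
The median voter (position 12) is closest to Glendale at 11.
Check: Glendale vs Claremont — voters closer to Glendale: 6 of 9.

Glendale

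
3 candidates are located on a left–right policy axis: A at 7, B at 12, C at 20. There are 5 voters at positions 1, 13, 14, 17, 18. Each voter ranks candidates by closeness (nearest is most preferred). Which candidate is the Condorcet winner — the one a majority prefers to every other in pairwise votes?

B

With single-peaked preferences on a line, the Condorcet winner is the candidate closest to the median voter.
The median voter (position 14) is closest to B at 12.
Check: B vs C — voters closer to B: 3 of 5.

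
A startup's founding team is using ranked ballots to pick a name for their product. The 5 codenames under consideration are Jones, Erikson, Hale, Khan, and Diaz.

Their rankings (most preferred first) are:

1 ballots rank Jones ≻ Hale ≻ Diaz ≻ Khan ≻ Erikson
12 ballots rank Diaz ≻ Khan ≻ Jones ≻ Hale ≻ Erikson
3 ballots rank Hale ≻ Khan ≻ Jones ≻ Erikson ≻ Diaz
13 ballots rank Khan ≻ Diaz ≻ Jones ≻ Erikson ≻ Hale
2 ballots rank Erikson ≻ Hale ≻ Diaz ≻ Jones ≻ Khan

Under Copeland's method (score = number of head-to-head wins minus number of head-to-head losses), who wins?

Khan

Pairwise results:
  Jones vs Erikson: Jones wins 29–2.
  Jones vs Hale: Jones wins 26–5.
  Jones vs Khan: Khan wins 28–3.
  Jones vs Diaz: Diaz wins 27–4.
  Erikson vs Hale: Hale wins 16–15.
  Erikson vs Khan: Khan wins 29–2.
  Erikson vs Diaz: Diaz wins 26–5.
  Hale vs Khan: Khan wins 25–6.
  Hale vs Diaz: Diaz wins 25–6.
  Khan vs Diaz: Khan wins 16–15.
Copeland scores (wins − losses):
  Jones: 2 − 2 = 0
  Erikson: 0 − 4 = -4
  Hale: 1 − 3 = -2
  Khan: 4 − 0 = 4
  Diaz: 3 − 1 = 2
Khan has the best Copeland score.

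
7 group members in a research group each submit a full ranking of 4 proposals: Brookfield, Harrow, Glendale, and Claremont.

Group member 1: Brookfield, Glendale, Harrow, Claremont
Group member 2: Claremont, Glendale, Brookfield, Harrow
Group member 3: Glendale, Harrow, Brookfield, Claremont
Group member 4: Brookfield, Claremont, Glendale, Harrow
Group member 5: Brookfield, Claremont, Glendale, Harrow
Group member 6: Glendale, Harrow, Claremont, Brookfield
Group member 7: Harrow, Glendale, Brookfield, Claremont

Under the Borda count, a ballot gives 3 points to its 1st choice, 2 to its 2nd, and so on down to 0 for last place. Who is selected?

Borda scores:
  Brookfield: 3 + 1 + 1 + 3 + 3 + 0 + 1 = 12
  Harrow: 1 + 0 + 2 + 0 + 0 + 2 + 3 = 8
  Glendale: 2 + 2 + 3 + 1 + 1 + 3 + 2 = 14
  Claremont: 0 + 3 + 0 + 2 + 2 + 1 + 0 = 8
Glendale has the highest total.

Glendale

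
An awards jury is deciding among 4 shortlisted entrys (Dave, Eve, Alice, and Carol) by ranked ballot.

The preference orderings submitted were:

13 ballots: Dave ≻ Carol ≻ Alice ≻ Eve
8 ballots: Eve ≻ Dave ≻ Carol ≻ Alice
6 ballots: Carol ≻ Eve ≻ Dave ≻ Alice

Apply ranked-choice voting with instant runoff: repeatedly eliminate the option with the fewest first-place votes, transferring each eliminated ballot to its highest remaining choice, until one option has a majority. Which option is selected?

Round 1: Dave 13, Eve 8, Carol 6, Alice 0. Alice has the fewest and is eliminated.
Round 2: Dave 13, Eve 8, Carol 6. Carol has the fewest and is eliminated.
Round 3: Eve 14, Dave 13. Eve has a majority.

Eve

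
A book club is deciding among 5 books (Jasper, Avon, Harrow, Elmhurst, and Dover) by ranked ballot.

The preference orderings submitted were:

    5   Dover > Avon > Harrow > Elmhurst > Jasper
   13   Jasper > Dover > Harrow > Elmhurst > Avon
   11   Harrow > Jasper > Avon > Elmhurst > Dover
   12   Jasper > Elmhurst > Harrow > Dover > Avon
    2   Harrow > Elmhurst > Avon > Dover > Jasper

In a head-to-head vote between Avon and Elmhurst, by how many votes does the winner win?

11

Ballots ranking Avon above Elmhurst: 5+11 = 16.
Ballots ranking Elmhurst above Avon: 13+12+2 = 27.
Elmhurst wins 27–16, a margin of 11.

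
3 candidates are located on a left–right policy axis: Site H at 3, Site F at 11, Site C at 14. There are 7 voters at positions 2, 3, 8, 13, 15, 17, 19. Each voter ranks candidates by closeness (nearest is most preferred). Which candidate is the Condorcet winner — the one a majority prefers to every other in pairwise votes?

Site C

With single-peaked preferences on a line, the Condorcet winner is the candidate closest to the median voter.
The median voter (position 13) is closest to Site C at 14.
Check: Site C vs Site H — voters closer to Site C: 4 of 7.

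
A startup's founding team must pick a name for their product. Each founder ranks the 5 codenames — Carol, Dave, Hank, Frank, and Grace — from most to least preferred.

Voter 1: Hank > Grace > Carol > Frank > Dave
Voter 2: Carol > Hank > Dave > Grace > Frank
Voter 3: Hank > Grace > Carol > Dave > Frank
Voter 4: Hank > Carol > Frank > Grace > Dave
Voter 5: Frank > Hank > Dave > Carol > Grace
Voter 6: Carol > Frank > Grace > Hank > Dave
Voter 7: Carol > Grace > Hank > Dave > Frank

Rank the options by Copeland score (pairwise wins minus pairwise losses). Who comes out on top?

Hank

Pairwise results:
  Carol vs Dave: Carol wins 6–1.
  Carol vs Hank: Hank wins 4–3.
  Carol vs Frank: Carol wins 6–1.
  Carol vs Grace: Carol wins 5–2.
  Dave vs Hank: Hank wins 7–0.
  Dave vs Frank: Frank wins 4–3.
  Dave vs Grace: Grace wins 5–2.
  Hank vs Frank: Hank wins 5–2.
  Hank vs Grace: Hank wins 5–2.
  Frank vs Grace: Grace wins 4–3.
Copeland scores (wins − losses):
  Carol: 3 − 1 = 2
  Dave: 0 − 4 = -4
  Hank: 4 − 0 = 4
  Frank: 1 − 3 = -2
  Grace: 2 − 2 = 0
Hank has the best Copeland score.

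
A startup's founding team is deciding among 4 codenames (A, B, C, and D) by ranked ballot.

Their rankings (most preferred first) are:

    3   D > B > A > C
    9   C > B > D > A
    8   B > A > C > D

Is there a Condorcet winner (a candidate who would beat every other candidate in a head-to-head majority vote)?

Head-to-head results (20 voters total):
A vs B: B wins 20–0.
A vs C: A wins 11–9.
A vs D: D wins 12–8.
B vs C: B wins 11–9.
B vs D: B wins 17–3.
C vs D: C wins 17–3.
B beats each rival — A (20–0), C (11–9), D (17–3) — so B is the Condorcet winner.

Yes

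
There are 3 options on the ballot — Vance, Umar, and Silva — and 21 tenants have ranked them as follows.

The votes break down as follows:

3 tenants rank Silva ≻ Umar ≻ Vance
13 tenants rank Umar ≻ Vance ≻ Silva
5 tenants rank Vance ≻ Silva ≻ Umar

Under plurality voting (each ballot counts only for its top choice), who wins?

Umar

First-place vote totals:
  Vance: 5
  Umar: 13
  Silva: 3
Umar has the most first-place votes.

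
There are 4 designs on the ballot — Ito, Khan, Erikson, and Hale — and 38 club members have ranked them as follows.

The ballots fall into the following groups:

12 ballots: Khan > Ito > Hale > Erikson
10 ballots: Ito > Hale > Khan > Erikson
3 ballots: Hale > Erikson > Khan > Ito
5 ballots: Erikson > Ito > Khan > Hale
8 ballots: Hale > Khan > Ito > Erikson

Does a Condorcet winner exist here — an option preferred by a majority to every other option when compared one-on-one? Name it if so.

Head-to-head results (38 voters total):
Ito vs Khan: Khan wins 23–15.
Ito vs Erikson: Ito wins 30–8.
Ito vs Hale: Ito wins 27–11.
Khan vs Erikson: Khan wins 30–8.
Khan vs Hale: Hale wins 21–17.
Erikson vs Hale: Hale wins 33–5.
No candidate beats all others: Ito beats Hale beats Khan beats Ito, a majority cycle.

There is no Condorcet winner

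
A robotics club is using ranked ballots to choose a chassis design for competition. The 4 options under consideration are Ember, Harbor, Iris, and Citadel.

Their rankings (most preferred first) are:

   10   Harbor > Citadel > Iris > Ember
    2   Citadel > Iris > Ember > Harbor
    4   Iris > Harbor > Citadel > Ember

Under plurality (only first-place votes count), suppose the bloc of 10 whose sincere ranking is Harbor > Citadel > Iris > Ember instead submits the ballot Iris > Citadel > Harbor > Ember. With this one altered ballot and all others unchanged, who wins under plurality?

Iris

First-place totals with the altered ballot: Ember 0, Harbor 0, Iris 14, Citadel 2.
The switch changes the winner from Harbor to Iris.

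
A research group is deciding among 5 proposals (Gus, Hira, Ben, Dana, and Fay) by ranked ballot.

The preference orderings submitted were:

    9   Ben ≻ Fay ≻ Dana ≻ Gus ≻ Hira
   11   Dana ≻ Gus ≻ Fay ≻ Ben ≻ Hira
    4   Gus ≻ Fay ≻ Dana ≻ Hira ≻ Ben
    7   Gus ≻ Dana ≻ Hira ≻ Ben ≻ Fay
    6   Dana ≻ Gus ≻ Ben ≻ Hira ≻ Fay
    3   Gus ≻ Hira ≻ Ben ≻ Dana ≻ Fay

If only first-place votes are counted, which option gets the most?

Dana

First-place vote totals:
  Gus: 14
  Hira: 0
  Ben: 9
  Dana: 17
  Fay: 0
Dana has the most first-place votes.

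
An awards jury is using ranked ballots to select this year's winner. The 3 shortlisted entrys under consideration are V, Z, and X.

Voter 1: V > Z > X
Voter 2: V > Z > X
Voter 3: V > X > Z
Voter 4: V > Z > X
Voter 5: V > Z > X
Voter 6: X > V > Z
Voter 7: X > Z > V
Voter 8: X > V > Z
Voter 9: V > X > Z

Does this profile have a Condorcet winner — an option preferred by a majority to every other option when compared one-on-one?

Yes

Head-to-head results (9 voters total):
V vs Z: V wins 8–1.
V vs X: V wins 6–3.
Z vs X: X wins 5–4.
V beats each rival — Z (8–1), X (6–3) — so V is the Condorcet winner.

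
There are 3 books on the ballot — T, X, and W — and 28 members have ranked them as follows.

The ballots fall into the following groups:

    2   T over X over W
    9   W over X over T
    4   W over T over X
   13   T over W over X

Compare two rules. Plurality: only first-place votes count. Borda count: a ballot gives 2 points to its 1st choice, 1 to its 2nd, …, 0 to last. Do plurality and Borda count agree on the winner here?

Plurality first-place counts: T 15, X 0, W 13 → T.
Borda totals: T 34, X 11, W 39 → W.
The two rules disagree: plurality picks T, Borda picks W.

No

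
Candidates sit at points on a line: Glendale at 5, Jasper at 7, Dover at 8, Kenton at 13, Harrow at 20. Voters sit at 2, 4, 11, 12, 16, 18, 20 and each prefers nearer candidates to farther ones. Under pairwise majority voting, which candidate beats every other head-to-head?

With single-peaked preferences on a line, the Condorcet winner is the candidate closest to the median voter.
The median voter (position 12) is closest to Kenton at 13.
Check: Kenton vs Harrow — voters closer to Kenton: 5 of 7.

Kenton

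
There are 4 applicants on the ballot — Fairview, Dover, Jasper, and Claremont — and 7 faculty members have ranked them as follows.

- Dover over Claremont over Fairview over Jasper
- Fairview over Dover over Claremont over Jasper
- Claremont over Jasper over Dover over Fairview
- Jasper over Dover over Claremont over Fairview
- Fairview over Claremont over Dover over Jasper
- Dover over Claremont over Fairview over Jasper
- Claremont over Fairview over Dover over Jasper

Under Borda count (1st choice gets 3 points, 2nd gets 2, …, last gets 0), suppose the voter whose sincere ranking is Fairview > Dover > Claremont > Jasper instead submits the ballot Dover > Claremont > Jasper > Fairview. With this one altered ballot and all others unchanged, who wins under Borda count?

Claremont

Borda totals with the altered ballot: Fairview 7, Dover 14, Jasper 6, Claremont 15.
The winner is unchanged: still Claremont.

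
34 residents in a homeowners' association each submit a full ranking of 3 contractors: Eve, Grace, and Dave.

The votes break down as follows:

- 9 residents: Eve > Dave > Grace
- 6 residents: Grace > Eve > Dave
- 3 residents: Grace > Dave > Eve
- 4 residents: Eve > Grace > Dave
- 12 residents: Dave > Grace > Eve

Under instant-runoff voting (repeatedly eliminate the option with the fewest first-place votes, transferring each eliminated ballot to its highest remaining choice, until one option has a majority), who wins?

Round 1: Eve 13, Dave 12, Grace 9. Grace has the fewest and is eliminated.
Round 2: Eve 19, Dave 15. Eve has a majority.

Eve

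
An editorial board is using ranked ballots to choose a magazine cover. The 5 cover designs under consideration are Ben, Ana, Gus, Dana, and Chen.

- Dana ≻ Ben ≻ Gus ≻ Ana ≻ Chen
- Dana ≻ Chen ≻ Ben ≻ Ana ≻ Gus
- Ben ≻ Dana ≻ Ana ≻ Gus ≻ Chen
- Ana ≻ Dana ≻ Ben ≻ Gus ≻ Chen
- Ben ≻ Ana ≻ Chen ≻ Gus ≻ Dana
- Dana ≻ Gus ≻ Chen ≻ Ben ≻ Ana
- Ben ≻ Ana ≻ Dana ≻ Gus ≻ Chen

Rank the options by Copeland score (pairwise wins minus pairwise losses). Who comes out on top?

Dana

Pairwise results:
  Ben vs Ana: Ben wins 6–1.
  Ben vs Gus: Ben wins 6–1.
  Ben vs Dana: Dana wins 4–3.
  Ben vs Chen: Ben wins 5–2.
  Ana vs Gus: Ana wins 5–2.
  Ana vs Dana: Dana wins 4–3.
  Ana vs Chen: Ana wins 5–2.
  Gus vs Dana: Dana wins 6–1.
  Gus vs Chen: Gus wins 5–2.
  Dana vs Chen: Dana wins 6–1.
Copeland scores (wins − losses):
  Ben: 3 − 1 = 2
  Ana: 2 − 2 = 0
  Gus: 1 − 3 = -2
  Dana: 4 − 0 = 4
  Chen: 0 − 4 = -4
Dana has the best Copeland score.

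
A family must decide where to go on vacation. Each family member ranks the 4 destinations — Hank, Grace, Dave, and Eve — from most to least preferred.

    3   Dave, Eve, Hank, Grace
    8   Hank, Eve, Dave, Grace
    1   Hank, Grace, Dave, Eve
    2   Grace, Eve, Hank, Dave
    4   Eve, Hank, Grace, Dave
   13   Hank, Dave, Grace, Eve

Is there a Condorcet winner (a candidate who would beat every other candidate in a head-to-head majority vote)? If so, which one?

Head-to-head results (31 voters total):
Hank vs Grace: Hank wins 29–2.
Hank vs Dave: Hank wins 28–3.
Hank vs Eve: Hank wins 22–9.
Grace vs Dave: Dave wins 24–7.
Grace vs Eve: Grace wins 16–15.
Dave vs Eve: Dave wins 17–14.
Hank beats each rival — Grace (29–2), Dave (28–3), Eve (22–9) — so Hank is the Condorcet winner.

Hank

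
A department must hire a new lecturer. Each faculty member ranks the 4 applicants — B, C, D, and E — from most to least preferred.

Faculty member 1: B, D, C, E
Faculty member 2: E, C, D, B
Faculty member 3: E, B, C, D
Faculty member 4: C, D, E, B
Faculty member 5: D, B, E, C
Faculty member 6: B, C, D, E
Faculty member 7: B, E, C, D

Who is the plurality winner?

First-place vote totals:
  B: 3
  C: 1
  D: 1
  E: 2
B has the most first-place votes.

B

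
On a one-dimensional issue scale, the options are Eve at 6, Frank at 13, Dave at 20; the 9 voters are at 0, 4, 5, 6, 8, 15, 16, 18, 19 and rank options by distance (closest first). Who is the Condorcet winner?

With single-peaked preferences on a line, the Condorcet winner is the candidate closest to the median voter.
The median voter (position 8) is closest to Eve at 6.
Check: Eve vs Dave — voters closer to Eve: 5 of 9.

Eve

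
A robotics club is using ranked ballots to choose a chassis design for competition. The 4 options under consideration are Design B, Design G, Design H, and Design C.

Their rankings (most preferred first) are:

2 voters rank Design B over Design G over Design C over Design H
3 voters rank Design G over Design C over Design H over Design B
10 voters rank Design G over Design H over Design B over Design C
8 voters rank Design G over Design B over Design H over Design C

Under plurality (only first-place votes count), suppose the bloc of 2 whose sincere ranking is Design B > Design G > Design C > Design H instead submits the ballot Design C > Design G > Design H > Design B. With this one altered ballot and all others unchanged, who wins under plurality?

First-place totals with the altered ballot: Design B 0, Design G 21, Design H 0, Design C 2.
The winner is unchanged: still Design G.

Design G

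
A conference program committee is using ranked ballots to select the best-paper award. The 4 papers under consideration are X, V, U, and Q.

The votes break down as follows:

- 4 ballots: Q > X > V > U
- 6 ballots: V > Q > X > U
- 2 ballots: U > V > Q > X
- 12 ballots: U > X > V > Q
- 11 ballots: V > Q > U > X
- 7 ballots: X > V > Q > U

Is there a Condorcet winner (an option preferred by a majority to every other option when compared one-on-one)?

No

Head-to-head results (42 voters total):
X vs V: X wins 23–19.
X vs U: U wins 25–17.
X vs Q: Q wins 23–19.
V vs U: V wins 28–14.
V vs Q: V wins 38–4.
U vs Q: Q wins 28–14.
No candidate beats all others: X beats V beats U beats X, a majority cycle.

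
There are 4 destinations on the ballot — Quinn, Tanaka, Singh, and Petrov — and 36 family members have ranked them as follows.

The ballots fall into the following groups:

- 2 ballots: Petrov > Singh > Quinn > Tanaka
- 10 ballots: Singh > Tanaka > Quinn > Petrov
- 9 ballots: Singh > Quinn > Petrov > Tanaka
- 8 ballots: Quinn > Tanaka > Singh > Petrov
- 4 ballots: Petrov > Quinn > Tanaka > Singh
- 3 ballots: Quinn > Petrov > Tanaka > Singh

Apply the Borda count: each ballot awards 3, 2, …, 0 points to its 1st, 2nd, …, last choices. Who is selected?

Quinn

Borda scores:
  Quinn: 2·1 + 10·1 + 9·2 + 8·3 + 4·2 + 3·3 = 71
  Tanaka: 2·0 + 10·2 + 9·0 + 8·2 + 4·1 + 3·1 = 43
  Singh: 2·2 + 10·3 + 9·3 + 8·1 + 4·0 + 3·0 = 69
  Petrov: 2·3 + 10·0 + 9·1 + 8·0 + 4·3 + 3·2 = 33
Quinn has the highest total.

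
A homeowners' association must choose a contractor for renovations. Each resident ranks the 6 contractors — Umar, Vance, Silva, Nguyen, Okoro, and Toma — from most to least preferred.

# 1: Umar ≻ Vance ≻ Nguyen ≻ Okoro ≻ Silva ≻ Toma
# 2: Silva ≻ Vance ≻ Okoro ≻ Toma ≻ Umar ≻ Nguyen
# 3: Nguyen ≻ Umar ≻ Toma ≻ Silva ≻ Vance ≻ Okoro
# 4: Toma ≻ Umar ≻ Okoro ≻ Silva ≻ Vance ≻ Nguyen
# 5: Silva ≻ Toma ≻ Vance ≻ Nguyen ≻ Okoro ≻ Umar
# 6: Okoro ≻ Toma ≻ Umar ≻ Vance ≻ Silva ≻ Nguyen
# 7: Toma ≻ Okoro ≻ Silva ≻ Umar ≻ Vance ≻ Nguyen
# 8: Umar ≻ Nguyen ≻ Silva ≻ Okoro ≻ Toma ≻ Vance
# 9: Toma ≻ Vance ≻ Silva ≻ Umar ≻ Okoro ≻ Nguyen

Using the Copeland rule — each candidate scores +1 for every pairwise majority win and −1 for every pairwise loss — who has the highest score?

Pairwise results:
  Umar vs Vance: Umar wins 6–3.
  Umar vs Silva: Umar wins 5–4.
  Umar vs Nguyen: Umar wins 7–2.
  Umar vs Okoro: Umar wins 5–4.
  Umar vs Toma: Toma wins 6–3.
  Vance vs Silva: Silva wins 6–3.
  Vance vs Nguyen: Vance wins 7–2.
  Vance vs Okoro: Vance wins 5–4.
  Vance vs Toma: Toma wins 7–2.
  Silva vs Nguyen: Silva wins 6–3.
  Silva vs Okoro: Silva wins 5–4.
  Silva vs Toma: Toma wins 5–4.
  Nguyen vs Okoro: Okoro wins 5–4.
  Nguyen vs Toma: Toma wins 6–3.
  Okoro vs Toma: Toma wins 5–4.
Copeland scores (wins − losses):
  Umar: 4 − 1 = 3
  Vance: 2 − 3 = -1
  Silva: 3 − 2 = 1
  Nguyen: 0 − 5 = -5
  Okoro: 1 − 4 = -3
  Toma: 5 − 0 = 5
Toma has the best Copeland score.

Toma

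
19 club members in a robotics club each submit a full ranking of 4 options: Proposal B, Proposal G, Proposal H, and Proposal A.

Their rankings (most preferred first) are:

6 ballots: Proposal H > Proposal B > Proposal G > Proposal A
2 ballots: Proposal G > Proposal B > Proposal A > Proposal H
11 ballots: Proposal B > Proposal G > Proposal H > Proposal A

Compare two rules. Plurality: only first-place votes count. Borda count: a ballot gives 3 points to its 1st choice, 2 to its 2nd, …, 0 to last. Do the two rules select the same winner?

Yes

Plurality first-place counts: Proposal B 11, Proposal G 2, Proposal H 6, Proposal A 0 → Proposal B.
Borda totals: Proposal B 49, Proposal G 34, Proposal H 29, Proposal A 2 → Proposal B.
The two rules agree on Proposal B.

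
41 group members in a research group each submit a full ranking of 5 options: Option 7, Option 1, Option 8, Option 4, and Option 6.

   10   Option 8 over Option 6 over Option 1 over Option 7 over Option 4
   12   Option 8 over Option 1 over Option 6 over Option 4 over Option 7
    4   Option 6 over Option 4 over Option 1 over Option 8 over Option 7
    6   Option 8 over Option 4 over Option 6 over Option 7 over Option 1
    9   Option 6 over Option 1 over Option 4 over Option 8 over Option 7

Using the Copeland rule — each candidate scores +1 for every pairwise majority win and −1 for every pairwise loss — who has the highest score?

Pairwise results:
  Option 7 vs Option 1: Option 1 wins 35–6.
  Option 7 vs Option 8: Option 8 wins 41–0.
  Option 7 vs Option 4: Option 4 wins 31–10.
  Option 7 vs Option 6: Option 6 wins 41–0.
  Option 1 vs Option 8: Option 8 wins 28–13.
  Option 1 vs Option 4: Option 1 wins 31–10.
  Option 1 vs Option 6: Option 6 wins 29–12.
  Option 8 vs Option 4: Option 8 wins 28–13.
  Option 8 vs Option 6: Option 8 wins 28–13.
  Option 4 vs Option 6: Option 6 wins 35–6.
Copeland scores (wins − losses):
  Option 7: 0 − 4 = -4
  Option 1: 2 − 2 = 0
  Option 8: 4 − 0 = 4
  Option 4: 1 − 3 = -2
  Option 6: 3 − 1 = 2
Option 8 has the best Copeland score.

Option 8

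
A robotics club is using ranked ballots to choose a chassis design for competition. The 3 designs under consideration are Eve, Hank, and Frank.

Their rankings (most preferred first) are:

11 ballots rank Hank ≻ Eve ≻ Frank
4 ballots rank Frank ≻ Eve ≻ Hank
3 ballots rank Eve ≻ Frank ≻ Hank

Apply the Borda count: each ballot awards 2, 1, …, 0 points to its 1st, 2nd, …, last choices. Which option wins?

Hank

Borda scores:
  Eve: 11·1 + 4·1 + 3·2 = 21
  Hank: 11·2 + 4·0 + 3·0 = 22
  Frank: 11·0 + 4·2 + 3·1 = 11
Hank has the highest total.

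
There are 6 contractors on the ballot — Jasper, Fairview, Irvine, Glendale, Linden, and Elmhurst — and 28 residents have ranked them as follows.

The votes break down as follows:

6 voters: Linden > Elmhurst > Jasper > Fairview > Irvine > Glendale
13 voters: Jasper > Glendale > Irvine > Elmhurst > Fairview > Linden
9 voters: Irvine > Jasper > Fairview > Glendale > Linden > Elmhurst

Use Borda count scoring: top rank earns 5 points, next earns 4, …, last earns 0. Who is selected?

Borda scores:
  Jasper: 6·3 + 13·5 + 9·4 = 119
  Fairview: 6·2 + 13·1 + 9·3 = 52
  Irvine: 6·1 + 13·3 + 9·5 = 90
  Glendale: 6·0 + 13·4 + 9·2 = 70
  Linden: 6·5 + 13·0 + 9·1 = 39
  Elmhurst: 6·4 + 13·2 + 9·0 = 50
Jasper has the highest total.

Jasper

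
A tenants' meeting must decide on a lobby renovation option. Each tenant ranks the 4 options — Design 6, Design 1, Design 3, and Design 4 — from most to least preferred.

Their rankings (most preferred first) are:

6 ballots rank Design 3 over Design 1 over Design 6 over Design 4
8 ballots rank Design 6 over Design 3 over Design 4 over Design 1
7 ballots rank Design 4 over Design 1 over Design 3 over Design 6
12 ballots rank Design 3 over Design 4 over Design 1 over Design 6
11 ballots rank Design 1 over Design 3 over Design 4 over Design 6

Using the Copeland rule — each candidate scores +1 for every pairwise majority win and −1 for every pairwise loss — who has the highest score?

Pairwise results:
  Design 6 vs Design 1: Design 1 wins 36–8.
  Design 6 vs Design 3: Design 3 wins 36–8.
  Design 6 vs Design 4: Design 4 wins 30–14.
  Design 1 vs Design 3: Design 3 wins 26–18.
  Design 1 vs Design 4: Design 4 wins 27–17.
  Design 3 vs Design 4: Design 3 wins 37–7.
Copeland scores (wins − losses):
  Design 6: 0 − 3 = -3
  Design 1: 1 − 2 = -1
  Design 3: 3 − 0 = 3
  Design 4: 2 − 1 = 1
Design 3 has the best Copeland score.

Design 3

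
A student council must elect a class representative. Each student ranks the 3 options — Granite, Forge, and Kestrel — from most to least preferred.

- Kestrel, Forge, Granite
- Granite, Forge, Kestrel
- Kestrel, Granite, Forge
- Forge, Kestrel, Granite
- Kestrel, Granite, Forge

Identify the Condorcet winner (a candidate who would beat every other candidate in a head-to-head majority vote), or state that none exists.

Head-to-head results (5 voters total):
Granite vs Forge: Granite wins 3–2.
Granite vs Kestrel: Kestrel wins 4–1.
Forge vs Kestrel: Kestrel wins 3–2.
Kestrel beats each rival — Granite (4–1), Forge (3–2) — so Kestrel is the Condorcet winner.

Kestrel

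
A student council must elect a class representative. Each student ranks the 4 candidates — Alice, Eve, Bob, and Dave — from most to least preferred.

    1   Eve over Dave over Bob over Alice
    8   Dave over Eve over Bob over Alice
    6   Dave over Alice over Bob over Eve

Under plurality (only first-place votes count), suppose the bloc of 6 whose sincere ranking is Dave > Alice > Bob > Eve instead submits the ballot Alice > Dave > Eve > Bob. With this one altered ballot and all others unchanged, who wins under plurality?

Dave

First-place totals with the altered ballot: Alice 6, Eve 1, Bob 0, Dave 8.
The winner is unchanged: still Dave.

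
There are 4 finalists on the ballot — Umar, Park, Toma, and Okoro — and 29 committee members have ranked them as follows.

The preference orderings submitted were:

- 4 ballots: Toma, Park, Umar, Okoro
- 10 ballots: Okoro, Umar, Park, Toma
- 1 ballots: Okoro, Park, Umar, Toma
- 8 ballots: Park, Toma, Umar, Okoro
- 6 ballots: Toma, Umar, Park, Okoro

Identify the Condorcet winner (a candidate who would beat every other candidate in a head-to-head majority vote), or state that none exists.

Head-to-head results (29 voters total):
Umar vs Park: Umar wins 16–13.
Umar vs Toma: Toma wins 18–11.
Umar vs Okoro: Umar wins 18–11.
Park vs Toma: Park wins 19–10.
Park vs Okoro: Park wins 18–11.
Toma vs Okoro: Toma wins 18–11.
No candidate beats all others: Umar beats Park beats Toma beats Umar, a majority cycle.

No Condorcet winner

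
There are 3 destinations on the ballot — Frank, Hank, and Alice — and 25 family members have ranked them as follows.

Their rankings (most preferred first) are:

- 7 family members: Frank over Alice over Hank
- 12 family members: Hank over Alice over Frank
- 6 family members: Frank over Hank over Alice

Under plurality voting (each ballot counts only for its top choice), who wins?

First-place vote totals:
  Frank: 13
  Hank: 12
  Alice: 0
Frank has the most first-place votes.

Frank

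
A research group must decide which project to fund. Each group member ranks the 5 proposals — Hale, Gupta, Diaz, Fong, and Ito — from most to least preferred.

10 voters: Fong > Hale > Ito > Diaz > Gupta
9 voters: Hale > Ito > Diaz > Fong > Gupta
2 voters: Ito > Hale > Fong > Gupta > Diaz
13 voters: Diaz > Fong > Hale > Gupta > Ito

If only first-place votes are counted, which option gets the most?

First-place vote totals:
  Hale: 9
  Gupta: 0
  Diaz: 13
  Fong: 10
  Ito: 2
Diaz has the most first-place votes.

Diaz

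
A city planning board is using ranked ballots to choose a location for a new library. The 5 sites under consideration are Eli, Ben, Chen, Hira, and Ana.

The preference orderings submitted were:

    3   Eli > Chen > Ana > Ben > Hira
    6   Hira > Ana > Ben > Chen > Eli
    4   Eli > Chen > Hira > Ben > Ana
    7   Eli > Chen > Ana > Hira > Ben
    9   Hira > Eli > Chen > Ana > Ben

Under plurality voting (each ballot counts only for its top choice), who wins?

Hira

First-place vote totals:
  Eli: 14
  Ben: 0
  Chen: 0
  Hira: 15
  Ana: 0
Hira has the most first-place votes.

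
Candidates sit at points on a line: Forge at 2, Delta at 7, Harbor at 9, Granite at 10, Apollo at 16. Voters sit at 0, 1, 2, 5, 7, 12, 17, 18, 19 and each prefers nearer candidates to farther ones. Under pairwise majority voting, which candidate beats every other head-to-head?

Delta

With single-peaked preferences on a line, the Condorcet winner is the candidate closest to the median voter.
The median voter (position 7) is closest to Delta at 7.
Check: Delta vs Harbor — voters closer to Delta: 5 of 9.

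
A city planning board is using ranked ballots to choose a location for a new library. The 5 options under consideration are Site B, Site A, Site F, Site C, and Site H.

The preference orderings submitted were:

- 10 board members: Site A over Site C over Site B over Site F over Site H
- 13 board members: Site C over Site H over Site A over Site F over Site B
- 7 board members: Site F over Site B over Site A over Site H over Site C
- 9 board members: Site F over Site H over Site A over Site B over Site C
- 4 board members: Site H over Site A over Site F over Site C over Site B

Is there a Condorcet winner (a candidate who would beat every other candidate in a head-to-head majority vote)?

Head-to-head results (43 voters total):
Site B vs Site A: Site A wins 36–7.
Site B vs Site F: Site F wins 33–10.
Site B vs Site C: Site C wins 27–16.
Site B vs Site H: Site H wins 26–17.
Site A vs Site F: Site A wins 27–16.
Site A vs Site C: Site A wins 30–13.
Site A vs Site H: Site H wins 26–17.
Site F vs Site C: Site C wins 23–20.
Site F vs Site H: Site F wins 26–17.
Site C vs Site H: Site C wins 23–20.
No candidate beats all others: Site A beats Site F beats Site H beats Site A, a majority cycle.

No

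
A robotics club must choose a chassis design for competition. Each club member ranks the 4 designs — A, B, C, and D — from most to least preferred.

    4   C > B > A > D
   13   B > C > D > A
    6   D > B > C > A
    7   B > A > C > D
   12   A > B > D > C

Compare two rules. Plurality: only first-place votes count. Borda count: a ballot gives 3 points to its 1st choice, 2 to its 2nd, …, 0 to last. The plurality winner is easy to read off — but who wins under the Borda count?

Plurality first-place counts: A 12, B 20, C 4, D 6 → B.
Borda totals: A 54, B 104, C 51, D 43 → B.

B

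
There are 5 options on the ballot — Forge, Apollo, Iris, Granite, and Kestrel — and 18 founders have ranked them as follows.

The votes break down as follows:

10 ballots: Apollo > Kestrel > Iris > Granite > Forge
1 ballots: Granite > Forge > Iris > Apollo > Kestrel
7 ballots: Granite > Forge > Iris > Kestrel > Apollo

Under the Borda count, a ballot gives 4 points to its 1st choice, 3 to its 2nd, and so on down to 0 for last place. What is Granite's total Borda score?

Borda scores:
  Forge: 10·0 + 3 + 7·3 = 24
  Apollo: 10·4 + 1 + 7·0 = 41
  Iris: 10·2 + 2 + 7·2 = 36
  Granite: 10·1 + 4 + 7·4 = 42
  Kestrel: 10·3 + 0 + 7·1 = 37

42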